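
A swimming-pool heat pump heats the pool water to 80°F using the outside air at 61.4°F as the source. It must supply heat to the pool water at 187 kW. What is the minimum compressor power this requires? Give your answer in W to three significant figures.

6450 W

In absolute terms T_C = 289.48 K and T_H = 299.82 K, so ΔT = 10.33 K.
COP_Carnot = T_H/ΔT = 299.82/10.33 = 29.01.
Ẇ_min = Q̇/COP_Carnot = 187.0/29.01 = 6.445 kW = 6445 W.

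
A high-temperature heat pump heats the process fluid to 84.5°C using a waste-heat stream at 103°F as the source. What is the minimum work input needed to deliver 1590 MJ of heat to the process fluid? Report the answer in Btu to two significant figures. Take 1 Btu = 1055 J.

190000 Btu

In absolute terms T_C = 312.59 K and T_H = 357.65 K, so ΔT = 45.06 K.
The reversible limit is COP_HP = T_H/ΔT = 7.938, so W_min = Q_H/COP = Q_H·ΔT/T_H.
W_min = 1590 × 45.06/357.65 = 200.3 MJ = 189900 Btu.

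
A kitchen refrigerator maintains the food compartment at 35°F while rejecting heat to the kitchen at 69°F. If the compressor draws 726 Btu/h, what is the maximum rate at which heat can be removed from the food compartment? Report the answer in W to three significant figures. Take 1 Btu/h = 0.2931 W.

3100 W

In absolute terms T_C = 274.82 K and T_H = 293.71 K, so ΔT = 18.89 K.
COP_Carnot = T_C/ΔT = 274.82/18.89 = 14.55.
Q̇_max = COP_Carnot × Ẇ = 14.55 × 726.0 Btu/h = 10560 Btu/h = 3096 W.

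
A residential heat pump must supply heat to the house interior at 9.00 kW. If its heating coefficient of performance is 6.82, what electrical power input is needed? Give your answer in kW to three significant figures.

1.32 kW

Ẇ = Q̇_H/COP_HP = 9.000/6.82 = 1.320 kW.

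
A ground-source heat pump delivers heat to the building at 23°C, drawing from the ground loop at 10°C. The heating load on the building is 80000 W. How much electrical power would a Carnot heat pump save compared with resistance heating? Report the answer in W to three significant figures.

76500 W

In absolute terms T_C = 283.15 K and T_H = 296.15 K, so ΔT = 13.00 K.
COP_Carnot = T_H/ΔT = 296.15/13.00 = 22.78.
Resistance heating needs Ẇ_res = Q̇_H = 80000 W; the reversible heat pump needs only Ẇ_hp = Q̇_H/COP = 3512 W.
Saving = 80000 − 3512 = 76490 W.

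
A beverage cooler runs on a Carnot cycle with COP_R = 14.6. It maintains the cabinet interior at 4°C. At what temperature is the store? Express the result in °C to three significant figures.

COP_R = T_C/(T_H − T_C) gives T_H − T_C = T_C/COP.
With T_C = 277.15 K, T_H = 277.15 × (1 + 1/14.6) = 296.13 K.
Converting, 296.13 K = 22.98°C.

23.0 °C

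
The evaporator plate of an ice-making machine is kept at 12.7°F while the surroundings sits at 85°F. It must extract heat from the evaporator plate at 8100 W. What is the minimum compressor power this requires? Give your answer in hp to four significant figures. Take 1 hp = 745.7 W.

In absolute terms T_C = 262.43 K and T_H = 302.59 K, so ΔT = 40.17 K.
COP_Carnot = T_C/ΔT = 262.43/40.17 = 6.533.
Ẇ_min = Q̇/COP_Carnot = 8100/6.533 = 1240 W = 1.663 hp.

1.663 hp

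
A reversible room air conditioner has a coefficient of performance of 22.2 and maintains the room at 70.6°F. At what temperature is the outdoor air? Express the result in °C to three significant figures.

COP_R = T_C/(T_H − T_C) gives T_H − T_C = T_C/COP.
With T_C = 294.59 K, T_H = 294.59 × (1 + 1/22.2) = 307.86 K.
Converting, 307.86 K = 34.71°C.

34.7 °C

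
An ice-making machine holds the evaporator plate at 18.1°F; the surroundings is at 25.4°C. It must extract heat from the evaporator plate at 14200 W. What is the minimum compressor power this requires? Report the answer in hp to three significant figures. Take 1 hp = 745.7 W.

In absolute terms T_C = 265.43 K and T_H = 298.55 K, so ΔT = 33.12 K.
COP_Carnot = T_C/ΔT = 265.43/33.12 = 8.014.
Ẇ_min = Q̇/COP_Carnot = 14200/8.014 = 1772 W = 2.376 hp.

2.38 hp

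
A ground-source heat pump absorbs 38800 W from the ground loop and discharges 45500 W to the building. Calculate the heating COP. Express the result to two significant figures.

6.8

The first law gives Q̇_H = Q̇_C + Ẇ, so the three rates are Q̇_C = 38800, Q̇_H = 45500, Ẇ = 6700 W.
COP_HP = Q̇_H/Ẇ = 45500/6700 = 6.791.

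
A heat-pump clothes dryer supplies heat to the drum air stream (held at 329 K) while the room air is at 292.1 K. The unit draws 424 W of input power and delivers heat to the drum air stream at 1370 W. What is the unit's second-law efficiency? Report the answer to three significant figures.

0.362

COP_actual = Q̇_H/Ẇ = 1370/424.0 = 3.231.
The reservoir spacing is ΔT = 329 − 292.1 = 36.90 K.
COP_Carnot = T_H/ΔT = 329.00/36.90 = 8.916.
η_II = COP_actual/COP_Carnot = 3.231/8.916 = 0.3624.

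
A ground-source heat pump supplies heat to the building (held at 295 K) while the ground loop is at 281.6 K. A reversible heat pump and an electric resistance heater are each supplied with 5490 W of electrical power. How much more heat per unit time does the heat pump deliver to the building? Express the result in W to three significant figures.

115000 W

The reservoir spacing is ΔT = 295 − 281.6 = 13.40 K.
COP_Carnot = T_H/ΔT = 295.00/13.40 = 22.01.
The heat pump delivers Q̇_H = COP × Ẇ = 120900 W; the resistance heater delivers Ẇ = 5490 W.
Extra = (COP − 1)·Ẇ = 115400 W.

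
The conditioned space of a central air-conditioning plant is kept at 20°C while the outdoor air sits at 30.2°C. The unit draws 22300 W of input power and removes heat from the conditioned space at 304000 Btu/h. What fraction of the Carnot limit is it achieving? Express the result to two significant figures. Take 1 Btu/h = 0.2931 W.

0.14

Converting, Q̇_C = 304000 Btu/h = 89100 W, so COP_actual = Q̇_C/Ẇ = 89100/22300 = 3.996.
In absolute terms T_C = 293.15 K and T_H = 303.35 K, so ΔT = 10.20 K.
COP_Carnot = T_C/ΔT = 293.15/10.20 = 28.74.
η_II = COP_actual/COP_Carnot = 3.996/28.74 = 0.1390.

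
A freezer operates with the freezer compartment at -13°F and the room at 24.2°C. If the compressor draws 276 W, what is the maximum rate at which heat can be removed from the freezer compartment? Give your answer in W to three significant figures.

1390 W

In absolute terms T_C = 248.15 K and T_H = 297.35 K, so ΔT = 49.20 K.
COP_Carnot = T_C/ΔT = 248.15/49.20 = 5.044.
Q̇_max = COP_Carnot × Ẇ = 5.044 × 276.0 W = 1392 W.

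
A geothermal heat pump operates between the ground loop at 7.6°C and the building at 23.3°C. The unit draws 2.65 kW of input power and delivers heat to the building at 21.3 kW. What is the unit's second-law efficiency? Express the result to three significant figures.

0.426

COP_actual = Q̇_H/Ẇ = 21.30/2.650 = 8.038.
In absolute terms T_C = 280.75 K and T_H = 296.45 K, so ΔT = 15.70 K.
COP_Carnot = T_H/ΔT = 296.45/15.70 = 18.88.
η_II = COP_actual/COP_Carnot = 8.038/18.88 = 0.4257.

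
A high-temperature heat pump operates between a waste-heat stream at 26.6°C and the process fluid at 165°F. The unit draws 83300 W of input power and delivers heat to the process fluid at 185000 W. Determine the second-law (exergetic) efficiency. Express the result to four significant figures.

0.3026

COP_actual = Q̇_H/Ẇ = 185000/83300 = 2.221.
In absolute terms T_C = 299.75 K and T_H = 347.04 K, so ΔT = 47.29 K.
COP_Carnot = T_H/ΔT = 347.04/47.29 = 7.339.
η_II = COP_actual/COP_Carnot = 2.221/7.339 = 0.3026.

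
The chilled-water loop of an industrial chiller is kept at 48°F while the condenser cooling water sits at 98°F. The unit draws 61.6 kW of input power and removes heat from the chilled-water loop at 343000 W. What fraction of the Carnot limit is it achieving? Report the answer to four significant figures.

Converting, Q̇_C = 343000 W = 343.0 kW, so COP_actual = Q̇_C/Ẇ = 343.0/61.60 = 5.568.
In absolute terms T_C = 282.04 K and T_H = 309.82 K, so ΔT = 27.78 K.
COP_Carnot = T_C/ΔT = 282.04/27.78 = 10.15.
η_II = COP_actual/COP_Carnot = 5.568/10.15 = 0.5484.

0.5484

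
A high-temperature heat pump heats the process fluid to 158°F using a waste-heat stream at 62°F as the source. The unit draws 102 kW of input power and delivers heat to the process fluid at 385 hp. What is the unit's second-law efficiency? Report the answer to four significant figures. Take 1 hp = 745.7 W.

0.4375

Converting, Q̇_H = 385.0 hp = 287.1 kW, so COP_actual = Q̇_H/Ẇ = 287.1/102.0 = 2.815.
In absolute terms T_C = 289.82 K and T_H = 343.15 K, so ΔT = 53.33 K.
COP_Carnot = T_H/ΔT = 343.15/53.33 = 6.434.
η_II = COP_actual/COP_Carnot = 2.815/6.434 = 0.4375.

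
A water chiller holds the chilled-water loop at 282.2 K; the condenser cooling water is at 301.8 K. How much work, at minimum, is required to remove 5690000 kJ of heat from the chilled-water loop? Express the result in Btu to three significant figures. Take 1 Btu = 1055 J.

375000 Btu

The reservoir spacing is ΔT = 301.8 − 282.2 = 19.60 K.
The reversible limit is COP_R = T_C/ΔT = 14.40, so W_min = Q_C/COP = Q_C·ΔT/T_C.
W_min = 5690000 × 19.60/282.20 = 395200 kJ = 374600 Btu.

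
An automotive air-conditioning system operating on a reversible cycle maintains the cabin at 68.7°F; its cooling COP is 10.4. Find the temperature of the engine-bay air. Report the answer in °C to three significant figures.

48.6 °C

COP_R = T_C/(T_H − T_C) gives T_H − T_C = T_C/COP.
With T_C = 293.54 K, T_H = 293.54 × (1 + 1/10.4) = 321.76 K.
Converting, 321.76 K = 48.61°C.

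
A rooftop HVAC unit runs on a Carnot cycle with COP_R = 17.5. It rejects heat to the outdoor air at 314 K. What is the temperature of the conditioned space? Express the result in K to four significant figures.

297.0 K

For a Carnot refrigerator COP_R = T_C/(T_H − T_C), so T_C = COP·T_H/(1 + COP).
With T_H = 314.00 K, T_C = 17.5 × 314.00/18.50 = 297.03 K.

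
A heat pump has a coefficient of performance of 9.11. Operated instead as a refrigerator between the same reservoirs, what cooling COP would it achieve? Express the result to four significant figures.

Since Q_H = Q_C + W for any cycle, COP_R = Q_C/W = Q_H/W − 1.
COP_R = 9.11 − 1 = 8.11.

8.110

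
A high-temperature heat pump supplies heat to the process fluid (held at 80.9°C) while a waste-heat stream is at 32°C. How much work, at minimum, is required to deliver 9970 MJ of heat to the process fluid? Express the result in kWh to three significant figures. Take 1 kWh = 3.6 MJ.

383 kWh

In absolute terms T_C = 305.15 K and T_H = 354.05 K, so ΔT = 48.90 K.
The reversible limit is COP_HP = T_H/ΔT = 7.240, so W_min = Q_H/COP = Q_H·ΔT/T_H.
W_min = 9970 × 48.90/354.05 = 1377 MJ = 382.5 kWh.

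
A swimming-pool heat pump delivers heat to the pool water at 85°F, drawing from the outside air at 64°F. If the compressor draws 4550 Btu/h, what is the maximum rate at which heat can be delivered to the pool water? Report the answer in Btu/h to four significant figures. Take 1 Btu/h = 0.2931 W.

In absolute terms T_C = 290.93 K and T_H = 302.59 K, so ΔT = 11.67 K.
COP_Carnot = T_H/ΔT = 302.59/11.67 = 25.94.
Q̇_max = COP_Carnot × Ẇ = 25.94 × 4550 Btu/h = 118000 Btu/h.

118000 Btu/h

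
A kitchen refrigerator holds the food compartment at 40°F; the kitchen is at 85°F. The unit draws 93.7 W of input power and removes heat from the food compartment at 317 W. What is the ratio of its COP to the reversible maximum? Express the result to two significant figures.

0.30

COP_actual = Q̇_C/Ẇ = 317.0/93.70 = 3.383.
In absolute terms T_C = 277.59 K and T_H = 302.59 K, so ΔT = 25.00 K.
COP_Carnot = T_C/ΔT = 277.59/25.00 = 11.10.
η_II = COP_actual/COP_Carnot = 3.383/11.10 = 0.3047.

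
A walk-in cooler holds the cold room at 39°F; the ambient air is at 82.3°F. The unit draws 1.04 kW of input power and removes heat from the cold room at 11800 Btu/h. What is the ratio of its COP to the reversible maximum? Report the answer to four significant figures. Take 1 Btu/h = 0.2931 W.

Converting, Q̇_C = 11800 Btu/h = 3.459 kW, so COP_actual = Q̇_C/Ẇ = 3.459/1.040 = 3.326.
In absolute terms T_C = 277.04 K and T_H = 301.09 K, so ΔT = 24.06 K.
COP_Carnot = T_C/ΔT = 277.04/24.06 = 11.52.
η_II = COP_actual/COP_Carnot = 3.326/11.52 = 0.2888.

0.2888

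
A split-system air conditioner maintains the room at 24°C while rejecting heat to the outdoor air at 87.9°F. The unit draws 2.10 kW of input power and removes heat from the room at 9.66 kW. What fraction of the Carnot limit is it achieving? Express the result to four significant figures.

COP_actual = Q̇_C/Ẇ = 9.660/2.100 = 4.600.
In absolute terms T_C = 297.15 K and T_H = 304.21 K, so ΔT = 7.056 K.
COP_Carnot = T_C/ΔT = 297.15/7.056 = 42.12.
η_II = COP_actual/COP_Carnot = 4.600/42.12 = 0.1092.

0.1092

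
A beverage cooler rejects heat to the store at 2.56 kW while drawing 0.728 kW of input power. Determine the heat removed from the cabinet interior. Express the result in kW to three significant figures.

1.83 kW

For a cyclic device the first law requires Q̇_H = Q̇_C + Ẇ.
Q̇_C = Q̇_H − Ẇ = 1.832 kW.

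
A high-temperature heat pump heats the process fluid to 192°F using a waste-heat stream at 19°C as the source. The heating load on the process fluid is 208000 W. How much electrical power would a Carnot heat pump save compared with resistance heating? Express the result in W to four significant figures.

167800 W

In absolute terms T_C = 292.15 K and T_H = 362.04 K, so ΔT = 69.89 K.
COP_Carnot = T_H/ΔT = 362.04/69.89 = 5.180.
Resistance heating needs Ẇ_res = Q̇_H = 208000 W; the reversible heat pump needs only Ẇ_hp = Q̇_H/COP = 40150 W.
Saving = 208000 − 40150 = 167800 W.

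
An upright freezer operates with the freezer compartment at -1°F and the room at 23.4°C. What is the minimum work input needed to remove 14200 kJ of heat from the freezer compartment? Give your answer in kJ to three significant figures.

2330 kJ

In absolute terms T_C = 254.82 K and T_H = 296.55 K, so ΔT = 41.73 K.
The reversible limit is COP_R = T_C/ΔT = 6.106, so W_min = Q_C/COP = Q_C·ΔT/T_C.
W_min = 14200 × 41.73/254.82 = 2326 kJ.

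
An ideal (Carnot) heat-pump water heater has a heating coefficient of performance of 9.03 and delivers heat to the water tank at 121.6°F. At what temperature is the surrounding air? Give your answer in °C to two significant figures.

COP_HP = T_H/(T_H − T_C) gives T_H − T_C = T_H/COP.
With T_H = 322.93 K, T_C = 322.93 × (1 − 1/9.03) = 287.17 K.
Converting, 287.17 K = 14.02°C.

14 °C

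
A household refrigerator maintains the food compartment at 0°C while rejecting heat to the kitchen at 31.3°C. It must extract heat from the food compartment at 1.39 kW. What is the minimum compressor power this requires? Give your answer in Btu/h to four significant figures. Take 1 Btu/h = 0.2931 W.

543.4 Btu/h

In absolute terms T_C = 273.15 K and T_H = 304.45 K, so ΔT = 31.30 K.
COP_Carnot = T_C/ΔT = 273.15/31.30 = 8.727.
Ẇ_min = Q̇/COP_Carnot = 1.390/8.727 = 0.1593 kW = 543.4 Btu/h.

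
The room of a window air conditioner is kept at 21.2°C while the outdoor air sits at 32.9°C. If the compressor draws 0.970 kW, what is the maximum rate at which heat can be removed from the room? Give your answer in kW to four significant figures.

In absolute terms T_C = 294.35 K and T_H = 306.05 K, so ΔT = 11.70 K.
COP_Carnot = T_C/ΔT = 294.35/11.70 = 25.16.
Q̇_max = COP_Carnot × Ẇ = 25.16 × 0.9700 kW = 24.40 kW.

24.40 kW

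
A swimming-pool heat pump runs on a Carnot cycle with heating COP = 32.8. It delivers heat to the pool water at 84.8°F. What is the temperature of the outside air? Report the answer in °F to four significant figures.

68.20 °F

COP_HP = T_H/(T_H − T_C) gives T_H − T_C = T_H/COP.
With T_H = 302.48 K, T_C = 302.48 × (1 − 1/32.8) = 293.26 K.
Converting, 293.26 K = 68.20°F.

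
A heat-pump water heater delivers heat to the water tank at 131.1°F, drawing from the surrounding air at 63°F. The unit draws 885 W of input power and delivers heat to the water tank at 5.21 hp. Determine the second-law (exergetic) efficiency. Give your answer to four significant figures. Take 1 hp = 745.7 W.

0.5060

Converting, Q̇_H = 5.210 hp = 3885 W, so COP_actual = Q̇_H/Ẇ = 3885/885.0 = 4.390.
In absolute terms T_C = 290.37 K and T_H = 328.21 K, so ΔT = 37.83 K.
COP_Carnot = T_H/ΔT = 328.21/37.83 = 8.675.
η_II = COP_actual/COP_Carnot = 4.390/8.675 = 0.5060.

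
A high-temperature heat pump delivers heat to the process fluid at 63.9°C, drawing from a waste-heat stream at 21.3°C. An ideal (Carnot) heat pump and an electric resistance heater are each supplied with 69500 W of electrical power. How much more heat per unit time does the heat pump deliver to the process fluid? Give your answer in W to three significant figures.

480000 W

In absolute terms T_C = 294.45 K and T_H = 337.05 K, so ΔT = 42.60 K.
COP_Carnot = T_H/ΔT = 337.05/42.60 = 7.912.
The heat pump delivers Q̇_H = COP × Ẇ = 549900 W; the resistance heater delivers Ẇ = 69500 W.
Extra = (COP − 1)·Ẇ = 480400 W.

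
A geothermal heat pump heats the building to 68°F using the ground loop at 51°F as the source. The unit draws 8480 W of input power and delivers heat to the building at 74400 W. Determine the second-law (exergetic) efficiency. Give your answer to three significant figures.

COP_actual = Q̇_H/Ẇ = 74400/8480 = 8.774.
In absolute terms T_C = 283.71 K and T_H = 293.15 K, so ΔT = 9.444 K.
COP_Carnot = T_H/ΔT = 293.15/9.444 = 31.04.
η_II = COP_actual/COP_Carnot = 8.774/31.04 = 0.2827.

0.283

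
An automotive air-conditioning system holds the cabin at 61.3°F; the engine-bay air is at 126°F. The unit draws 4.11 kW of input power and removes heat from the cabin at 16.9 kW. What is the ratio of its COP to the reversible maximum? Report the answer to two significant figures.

COP_actual = Q̇_C/Ẇ = 16.90/4.110 = 4.112.
In absolute terms T_C = 289.43 K and T_H = 325.37 K, so ΔT = 35.94 K.
COP_Carnot = T_C/ΔT = 289.43/35.94 = 8.052.
η_II = COP_actual/COP_Carnot = 4.112/8.052 = 0.5107.

0.51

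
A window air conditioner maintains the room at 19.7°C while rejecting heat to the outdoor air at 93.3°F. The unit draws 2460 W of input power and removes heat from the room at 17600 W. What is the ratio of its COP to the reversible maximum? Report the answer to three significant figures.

COP_actual = Q̇_C/Ẇ = 17600/2460 = 7.154.
In absolute terms T_C = 292.85 K and T_H = 307.21 K, so ΔT = 14.36 K.
COP_Carnot = T_C/ΔT = 292.85/14.36 = 20.40.
η_II = COP_actual/COP_Carnot = 7.154/20.40 = 0.3507.

0.351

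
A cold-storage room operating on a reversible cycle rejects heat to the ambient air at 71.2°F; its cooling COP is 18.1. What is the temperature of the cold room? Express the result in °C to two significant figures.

For a Carnot refrigerator COP_R = T_C/(T_H − T_C), so T_C = COP·T_H/(1 + COP).
With T_H = 294.93 K, T_C = 18.1 × 294.93/19.10 = 279.49 K.
Converting, 279.49 K = 6.34°C.

6.3 °C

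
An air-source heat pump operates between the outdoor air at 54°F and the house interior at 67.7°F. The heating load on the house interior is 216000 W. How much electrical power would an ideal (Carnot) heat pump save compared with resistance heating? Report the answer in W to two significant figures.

In absolute terms T_C = 285.37 K and T_H = 292.98 K, so ΔT = 7.611 K.
COP_Carnot = T_H/ΔT = 292.98/7.611 = 38.49.
Resistance heating needs Ẇ_res = Q̇_H = 216000 W; the reversible heat pump needs only Ẇ_hp = Q̇_H/COP = 5611 W.
Saving = 216000 − 5611 = 210400 W.

210000 W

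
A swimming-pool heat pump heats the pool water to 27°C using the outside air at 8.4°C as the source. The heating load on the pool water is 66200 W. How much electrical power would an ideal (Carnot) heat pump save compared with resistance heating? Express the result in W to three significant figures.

In absolute terms T_C = 281.55 K and T_H = 300.15 K, so ΔT = 18.60 K.
COP_Carnot = T_H/ΔT = 300.15/18.60 = 16.14.
Resistance heating needs Ẇ_res = Q̇_H = 66200 W; the reversible heat pump needs only Ẇ_hp = Q̇_H/COP = 4102 W.
Saving = 66200 − 4102 = 62100 W.

62100 W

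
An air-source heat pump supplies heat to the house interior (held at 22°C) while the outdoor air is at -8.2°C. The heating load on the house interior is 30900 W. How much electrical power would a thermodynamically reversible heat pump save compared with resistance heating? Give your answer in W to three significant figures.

27700 W

In absolute terms T_C = 264.95 K and T_H = 295.15 K, so ΔT = 30.20 K.
COP_Carnot = T_H/ΔT = 295.15/30.20 = 9.773.
Resistance heating needs Ẇ_res = Q̇_H = 30900 W; the reversible heat pump needs only Ẇ_hp = Q̇_H/COP = 3162 W.
Saving = 30900 − 3162 = 27740 W.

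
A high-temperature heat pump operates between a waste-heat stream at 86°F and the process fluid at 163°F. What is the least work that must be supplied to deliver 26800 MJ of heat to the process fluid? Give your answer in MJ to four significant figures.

In absolute terms T_C = 303.15 K and T_H = 345.93 K, so ΔT = 42.78 K.
The reversible limit is COP_HP = T_H/ΔT = 8.087, so W_min = Q_H/COP = Q_H·ΔT/T_H.
W_min = 26800 × 42.78/345.93 = 3314 MJ.

3314 MJ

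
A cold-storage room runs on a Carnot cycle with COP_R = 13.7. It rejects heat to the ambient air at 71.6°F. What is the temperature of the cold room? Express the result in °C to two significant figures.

1.9 °C

For a Carnot refrigerator COP_R = T_C/(T_H − T_C), so T_C = COP·T_H/(1 + COP).
With T_H = 295.15 K, T_C = 13.7 × 295.15/14.70 = 275.07 K.
Converting, 275.07 K = 1.92°C.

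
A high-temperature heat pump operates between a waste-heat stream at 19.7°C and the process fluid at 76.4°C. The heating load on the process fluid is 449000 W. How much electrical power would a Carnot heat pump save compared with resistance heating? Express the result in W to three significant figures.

In absolute terms T_C = 292.85 K and T_H = 349.55 K, so ΔT = 56.70 K.
COP_Carnot = T_H/ΔT = 349.55/56.70 = 6.165.
Resistance heating needs Ẇ_res = Q̇_H = 449000 W; the reversible heat pump needs only Ẇ_hp = Q̇_H/COP = 72830 W.
Saving = 449000 − 72830 = 376200 W.

376000 W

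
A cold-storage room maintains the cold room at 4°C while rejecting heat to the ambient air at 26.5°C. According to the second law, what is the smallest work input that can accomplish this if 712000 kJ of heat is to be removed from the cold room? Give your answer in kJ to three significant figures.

57800 kJ

In absolute terms T_C = 277.15 K and T_H = 299.65 K, so ΔT = 22.50 K.
The reversible limit is COP_R = T_C/ΔT = 12.32, so W_min = Q_C/COP = Q_C·ΔT/T_C.
W_min = 712000 × 22.50/277.15 = 57800 kJ.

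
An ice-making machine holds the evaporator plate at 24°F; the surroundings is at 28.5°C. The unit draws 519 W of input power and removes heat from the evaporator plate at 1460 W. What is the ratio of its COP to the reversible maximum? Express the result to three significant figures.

COP_actual = Q̇_C/Ẇ = 1460/519.0 = 2.813.
In absolute terms T_C = 268.71 K and T_H = 301.65 K, so ΔT = 32.94 K.
COP_Carnot = T_C/ΔT = 268.71/32.94 = 8.156.
η_II = COP_actual/COP_Carnot = 2.813/8.156 = 0.3449.

0.345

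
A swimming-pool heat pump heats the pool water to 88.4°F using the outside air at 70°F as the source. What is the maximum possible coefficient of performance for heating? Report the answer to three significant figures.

29.8

In absolute terms T_C = 294.26 K and T_H = 304.48 K, so ΔT = 10.22 K.
For a reversible cycle, COP_Carnot = T_H/ΔT = 304.48/10.22 = 29.79.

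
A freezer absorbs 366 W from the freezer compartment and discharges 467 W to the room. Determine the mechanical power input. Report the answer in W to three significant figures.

101 W

For a cyclic device the first law requires Q̇_H = Q̇_C + Ẇ.
Ẇ = Q̇_H − Q̇_C = 101.0 W.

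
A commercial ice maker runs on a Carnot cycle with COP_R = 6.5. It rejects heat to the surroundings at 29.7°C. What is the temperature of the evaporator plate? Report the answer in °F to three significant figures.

For a Carnot refrigerator COP_R = T_C/(T_H − T_C), so T_C = COP·T_H/(1 + COP).
With T_H = 302.85 K, T_C = 6.5 × 302.85/7.500 = 262.47 K.
Converting, 262.47 K = 12.78°F.

12.8 °F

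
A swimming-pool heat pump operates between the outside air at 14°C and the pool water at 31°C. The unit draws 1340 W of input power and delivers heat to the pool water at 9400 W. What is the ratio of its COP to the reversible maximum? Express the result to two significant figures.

0.39

COP_actual = Q̇_H/Ẇ = 9400/1340 = 7.015.
In absolute terms T_C = 287.15 K and T_H = 304.15 K, so ΔT = 17.00 K.
COP_Carnot = T_H/ΔT = 304.15/17.00 = 17.89.
η_II = COP_actual/COP_Carnot = 7.015/17.89 = 0.3921.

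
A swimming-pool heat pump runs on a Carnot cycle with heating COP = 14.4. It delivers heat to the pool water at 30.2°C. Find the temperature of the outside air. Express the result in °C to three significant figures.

COP_HP = T_H/(T_H − T_C) gives T_H − T_C = T_H/COP.
With T_H = 303.35 K, T_C = 303.35 × (1 − 1/14.4) = 282.28 K.
Converting, 282.28 K = 9.13°C.

9.13 °C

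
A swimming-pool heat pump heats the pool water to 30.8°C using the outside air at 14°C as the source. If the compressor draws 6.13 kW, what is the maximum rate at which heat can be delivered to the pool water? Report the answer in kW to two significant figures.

In absolute terms T_C = 287.15 K and T_H = 303.95 K, so ΔT = 16.80 K.
COP_Carnot = T_H/ΔT = 303.95/16.80 = 18.09.
Q̇_max = COP_Carnot × Ẇ = 18.09 × 6.130 kW = 110.9 kW.

110 kW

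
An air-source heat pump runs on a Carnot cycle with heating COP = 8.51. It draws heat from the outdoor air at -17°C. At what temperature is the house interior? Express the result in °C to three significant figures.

COP_HP = T_H/(T_H − T_C) rearranges to T_H = COP·T_C/(COP − 1).
With T_C = 256.15 K, T_H = 8.51 × 256.15/7.510 = 290.26 K.
Converting, 290.26 K = 17.11°C.

17.1 °C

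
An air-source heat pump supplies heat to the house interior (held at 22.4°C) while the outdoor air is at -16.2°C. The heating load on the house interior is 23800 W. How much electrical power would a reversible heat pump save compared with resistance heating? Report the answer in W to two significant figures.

In absolute terms T_C = 256.95 K and T_H = 295.55 K, so ΔT = 38.60 K.
COP_Carnot = T_H/ΔT = 295.55/38.60 = 7.657.
Resistance heating needs Ẇ_res = Q̇_H = 23800 W; the reversible heat pump needs only Ẇ_hp = Q̇_H/COP = 3108 W.
Saving = 23800 − 3108 = 20690 W.

21000 W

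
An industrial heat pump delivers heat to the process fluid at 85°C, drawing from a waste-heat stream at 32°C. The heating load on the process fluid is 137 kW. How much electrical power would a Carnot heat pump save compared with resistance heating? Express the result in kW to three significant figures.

In absolute terms T_C = 305.15 K and T_H = 358.15 K, so ΔT = 53.00 K.
COP_Carnot = T_H/ΔT = 358.15/53.00 = 6.758.
Resistance heating needs Ẇ_res = Q̇_H = 137.0 kW; the reversible heat pump needs only Ẇ_hp = Q̇_H/COP = 20.27 kW.
Saving = 137.0 − 20.27 = 116.7 kW.

117 kW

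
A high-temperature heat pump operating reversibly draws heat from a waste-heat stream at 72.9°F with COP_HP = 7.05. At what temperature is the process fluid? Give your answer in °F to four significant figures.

COP_HP = T_H/(T_H − T_C) rearranges to T_H = COP·T_C/(COP − 1).
With T_C = 295.87 K, T_H = 7.05 × 295.87/6.050 = 344.78 K.
Converting, 344.78 K = 160.93°F.

160.9 °F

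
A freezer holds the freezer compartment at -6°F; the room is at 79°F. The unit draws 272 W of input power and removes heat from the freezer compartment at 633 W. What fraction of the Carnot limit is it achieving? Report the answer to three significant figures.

0.436

COP_actual = Q̇_C/Ẇ = 633.0/272.0 = 2.327.
In absolute terms T_C = 252.04 K and T_H = 299.26 K, so ΔT = 47.22 K.
COP_Carnot = T_C/ΔT = 252.04/47.22 = 5.337.
η_II = COP_actual/COP_Carnot = 2.327/5.337 = 0.4360.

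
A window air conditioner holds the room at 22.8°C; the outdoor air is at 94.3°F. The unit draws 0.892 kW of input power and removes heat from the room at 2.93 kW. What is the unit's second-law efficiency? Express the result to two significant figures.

0.13

COP_actual = Q̇_C/Ẇ = 2.930/0.8920 = 3.285.
In absolute terms T_C = 295.95 K and T_H = 307.76 K, so ΔT = 11.81 K.
COP_Carnot = T_C/ΔT = 295.95/11.81 = 25.06.
η_II = COP_actual/COP_Carnot = 3.285/25.06 = 0.1311.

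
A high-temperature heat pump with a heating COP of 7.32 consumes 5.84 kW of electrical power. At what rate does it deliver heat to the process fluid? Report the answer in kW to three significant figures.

42.7 kW

Q̇_H = COP_HP × Ẇ = 7.32 × 5.840 = 42.75 kW.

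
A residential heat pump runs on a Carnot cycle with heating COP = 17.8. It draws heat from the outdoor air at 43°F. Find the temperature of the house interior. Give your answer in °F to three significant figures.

COP_HP = T_H/(T_H − T_C) rearranges to T_H = COP·T_C/(COP − 1).
With T_C = 279.26 K, T_H = 17.8 × 279.26/16.80 = 295.88 K.
Converting, 295.88 K = 72.92°F.

72.9 °F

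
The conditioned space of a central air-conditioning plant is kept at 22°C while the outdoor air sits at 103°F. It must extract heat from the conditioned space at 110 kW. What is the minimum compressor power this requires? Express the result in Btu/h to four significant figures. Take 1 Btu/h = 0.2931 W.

In absolute terms T_C = 295.15 K and T_H = 312.59 K, so ΔT = 17.44 K.
COP_Carnot = T_C/ΔT = 295.15/17.44 = 16.92.
Ẇ_min = Q̇/COP_Carnot = 110.0/16.92 = 6.501 kW = 22180 Btu/h.

22180 Btu/h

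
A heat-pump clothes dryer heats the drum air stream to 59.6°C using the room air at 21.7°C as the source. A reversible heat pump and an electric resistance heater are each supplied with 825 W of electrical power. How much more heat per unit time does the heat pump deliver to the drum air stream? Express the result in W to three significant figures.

In absolute terms T_C = 294.85 K and T_H = 332.75 K, so ΔT = 37.90 K.
COP_Carnot = T_H/ΔT = 332.75/37.90 = 8.780.
The heat pump delivers Q̇_H = COP × Ẇ = 7243 W; the resistance heater delivers Ẇ = 825.0 W.
Extra = (COP − 1)·Ẇ = 6418 W.

6420 W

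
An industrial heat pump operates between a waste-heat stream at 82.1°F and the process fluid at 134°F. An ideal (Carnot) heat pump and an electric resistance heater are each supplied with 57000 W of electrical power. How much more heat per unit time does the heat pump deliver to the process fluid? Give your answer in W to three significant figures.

In absolute terms T_C = 300.98 K and T_H = 329.82 K, so ΔT = 28.83 K.
COP_Carnot = T_H/ΔT = 329.82/28.83 = 11.44.
The heat pump delivers Q̇_H = COP × Ẇ = 652000 W; the resistance heater delivers Ẇ = 57000 W.
Extra = (COP − 1)·Ẇ = 595000 W.

595000 W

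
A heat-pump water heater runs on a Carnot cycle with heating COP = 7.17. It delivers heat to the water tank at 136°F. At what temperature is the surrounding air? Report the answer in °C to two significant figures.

12 °C

COP_HP = T_H/(T_H − T_C) gives T_H − T_C = T_H/COP.
With T_H = 330.93 K, T_C = 330.93 × (1 − 1/7.17) = 284.77 K.
Converting, 284.77 K = 11.62°C.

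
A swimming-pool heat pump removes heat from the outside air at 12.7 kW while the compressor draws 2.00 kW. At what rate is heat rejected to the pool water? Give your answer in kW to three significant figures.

For a cyclic device the first law requires Q̇_H = Q̇_C + Ẇ.
Q̇_H = Q̇_C + Ẇ = 14.70 kW.

14.7 kW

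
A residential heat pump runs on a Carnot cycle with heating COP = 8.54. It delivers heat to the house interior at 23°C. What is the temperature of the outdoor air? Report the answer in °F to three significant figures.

COP_HP = T_H/(T_H − T_C) gives T_H − T_C = T_H/COP.
With T_H = 296.15 K, T_C = 296.15 × (1 − 1/8.54) = 261.47 K.
Converting, 261.47 K = 10.98°F.

11.0 °F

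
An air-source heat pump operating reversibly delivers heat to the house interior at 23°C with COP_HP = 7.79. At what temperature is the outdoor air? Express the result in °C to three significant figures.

COP_HP = T_H/(T_H − T_C) gives T_H − T_C = T_H/COP.
With T_H = 296.15 K, T_C = 296.15 × (1 − 1/7.79) = 258.13 K.
Converting, 258.13 K = -15.02°C.

-15.0 °C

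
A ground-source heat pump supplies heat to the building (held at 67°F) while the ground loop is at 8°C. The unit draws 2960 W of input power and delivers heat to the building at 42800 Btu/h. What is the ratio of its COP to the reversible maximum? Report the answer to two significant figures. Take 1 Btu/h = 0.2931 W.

0.17

Converting, Q̇_H = 42800 Btu/h = 12540 W, so COP_actual = Q̇_H/Ẇ = 12540/2960 = 4.238.
In absolute terms T_C = 281.15 K and T_H = 292.59 K, so ΔT = 11.44 K.
COP_Carnot = T_H/ΔT = 292.59/11.44 = 25.57.
η_II = COP_actual/COP_Carnot = 4.238/25.57 = 0.1658.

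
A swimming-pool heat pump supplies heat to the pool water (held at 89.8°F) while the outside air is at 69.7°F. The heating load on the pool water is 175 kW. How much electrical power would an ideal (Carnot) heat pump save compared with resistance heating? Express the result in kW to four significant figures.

In absolute terms T_C = 294.09 K and T_H = 305.26 K, so ΔT = 11.17 K.
COP_Carnot = T_H/ΔT = 305.26/11.17 = 27.34.
Resistance heating needs Ẇ_res = Q̇_H = 175.0 kW; the reversible heat pump needs only Ẇ_hp = Q̇_H/COP = 6.402 kW.
Saving = 175.0 − 6.402 = 168.6 kW.

168.6 kW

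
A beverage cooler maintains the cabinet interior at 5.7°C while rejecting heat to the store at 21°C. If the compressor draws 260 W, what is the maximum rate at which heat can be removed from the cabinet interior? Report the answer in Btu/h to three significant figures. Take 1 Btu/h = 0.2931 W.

In absolute terms T_C = 278.85 K and T_H = 294.15 K, so ΔT = 15.30 K.
COP_Carnot = T_C/ΔT = 278.85/15.30 = 18.23.
Q̇_max = COP_Carnot × Ẇ = 18.23 × 260.0 W = 4739 W = 16170 Btu/h.

16200 Btu/h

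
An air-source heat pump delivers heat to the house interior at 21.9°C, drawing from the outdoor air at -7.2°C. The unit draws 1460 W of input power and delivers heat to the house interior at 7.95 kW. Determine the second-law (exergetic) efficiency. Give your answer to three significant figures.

Converting, Q̇_H = 7.950 kW = 7950 W, so COP_actual = Q̇_H/Ẇ = 7950/1460 = 5.445.
In absolute terms T_C = 265.95 K and T_H = 295.05 K, so ΔT = 29.10 K.
COP_Carnot = T_H/ΔT = 295.05/29.10 = 10.14.
η_II = COP_actual/COP_Carnot = 5.445/10.14 = 0.5370.

0.537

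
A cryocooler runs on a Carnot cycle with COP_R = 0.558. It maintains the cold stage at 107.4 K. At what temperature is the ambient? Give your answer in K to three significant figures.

COP_R = T_C/(T_H − T_C) gives T_H − T_C = T_C/COP.
With T_C = 107.40 K, T_H = 107.40 × (1 + 1/0.558) = 299.87 K.

300 K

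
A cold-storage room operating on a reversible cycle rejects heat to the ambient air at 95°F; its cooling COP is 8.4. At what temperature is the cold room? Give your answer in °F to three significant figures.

36.0 °F

For a Carnot refrigerator COP_R = T_C/(T_H − T_C), so T_C = COP·T_H/(1 + COP).
With T_H = 308.15 K, T_C = 8.4 × 308.15/9.400 = 275.37 K.
Converting, 275.37 K = 35.99°F.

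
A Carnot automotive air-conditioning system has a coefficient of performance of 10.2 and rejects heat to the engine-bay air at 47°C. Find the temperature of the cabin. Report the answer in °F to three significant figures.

65.1 °F

For a Carnot refrigerator COP_R = T_C/(T_H − T_C), so T_C = COP·T_H/(1 + COP).
With T_H = 320.15 K, T_C = 10.2 × 320.15/11.20 = 291.57 K.
Converting, 291.57 K = 65.15°F.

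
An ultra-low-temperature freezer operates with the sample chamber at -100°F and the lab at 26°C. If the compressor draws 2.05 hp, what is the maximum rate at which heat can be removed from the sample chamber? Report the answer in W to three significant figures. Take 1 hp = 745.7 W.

3080 W

In absolute terms T_C = 199.82 K and T_H = 299.15 K, so ΔT = 99.33 K.
COP_Carnot = T_C/ΔT = 199.82/99.33 = 2.012.
Q̇_max = COP_Carnot × Ẇ = 2.012 × 2.050 hp = 4.124 hp = 3075 W.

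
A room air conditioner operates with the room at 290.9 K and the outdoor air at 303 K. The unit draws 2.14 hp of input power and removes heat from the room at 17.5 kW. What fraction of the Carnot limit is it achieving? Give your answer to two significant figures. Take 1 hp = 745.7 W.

Converting, Q̇_C = 17.50 kW = 23.47 hp, so COP_actual = Q̇_C/Ẇ = 23.47/2.140 = 10.97.
The reservoir spacing is ΔT = 303 − 290.9 = 12.10 K.
COP_Carnot = T_C/ΔT = 290.90/12.10 = 24.04.
η_II = COP_actual/COP_Carnot = 10.97/24.04 = 0.4561.

0.46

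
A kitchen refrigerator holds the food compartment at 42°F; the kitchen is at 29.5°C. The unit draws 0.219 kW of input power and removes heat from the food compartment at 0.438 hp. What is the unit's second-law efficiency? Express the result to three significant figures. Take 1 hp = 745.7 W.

0.128

Converting, Q̇_C = 0.4380 hp = 0.3266 kW, so COP_actual = Q̇_C/Ẇ = 0.3266/0.2190 = 1.491.
In absolute terms T_C = 278.71 K and T_H = 302.65 K, so ΔT = 23.94 K.
COP_Carnot = T_C/ΔT = 278.71/23.94 = 11.64.
η_II = COP_actual/COP_Carnot = 1.491/11.64 = 0.1281.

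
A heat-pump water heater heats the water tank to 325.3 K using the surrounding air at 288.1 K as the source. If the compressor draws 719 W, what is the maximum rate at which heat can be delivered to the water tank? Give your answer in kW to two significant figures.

The reservoir spacing is ΔT = 325.3 − 288.1 = 37.20 K.
COP_Carnot = T_H/ΔT = 325.30/37.20 = 8.745.
Q̇_max = COP_Carnot × Ẇ = 8.745 × 719.0 W = 6287 W = 6.287 kW.

6.3 kW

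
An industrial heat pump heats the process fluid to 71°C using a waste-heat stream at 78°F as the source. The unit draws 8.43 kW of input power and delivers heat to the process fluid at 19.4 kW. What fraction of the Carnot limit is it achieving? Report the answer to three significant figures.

COP_actual = Q̇_H/Ẇ = 19.40/8.430 = 2.301.
In absolute terms T_C = 298.71 K and T_H = 344.15 K, so ΔT = 45.44 K.
COP_Carnot = T_H/ΔT = 344.15/45.44 = 7.573.
η_II = COP_actual/COP_Carnot = 2.301/7.573 = 0.3039.

0.304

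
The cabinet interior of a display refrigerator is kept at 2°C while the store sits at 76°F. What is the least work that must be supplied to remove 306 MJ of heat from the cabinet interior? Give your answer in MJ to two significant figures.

25 MJ

In absolute terms T_C = 275.15 K and T_H = 297.59 K, so ΔT = 22.44 K.
The reversible limit is COP_R = T_C/ΔT = 12.26, so W_min = Q_C/COP = Q_C·ΔT/T_C.
W_min = 306.0 × 22.44/275.15 = 24.96 MJ.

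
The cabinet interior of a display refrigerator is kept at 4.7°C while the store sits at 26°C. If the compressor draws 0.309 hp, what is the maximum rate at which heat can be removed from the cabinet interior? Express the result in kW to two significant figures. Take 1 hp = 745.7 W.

3.0 kW

In absolute terms T_C = 277.85 K and T_H = 299.15 K, so ΔT = 21.30 K.
COP_Carnot = T_C/ΔT = 277.85/21.30 = 13.04.
Q̇_max = COP_Carnot × Ẇ = 13.04 × 0.3090 hp = 4.031 hp = 3.006 kW.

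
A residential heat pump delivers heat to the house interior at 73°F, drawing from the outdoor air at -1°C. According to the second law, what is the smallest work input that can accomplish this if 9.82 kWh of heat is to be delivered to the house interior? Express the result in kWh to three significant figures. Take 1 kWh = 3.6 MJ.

In absolute terms T_C = 272.15 K and T_H = 295.93 K, so ΔT = 23.78 K.
The reversible limit is COP_HP = T_H/ΔT = 12.45, so W_min = Q_H/COP = Q_H·ΔT/T_H.
W_min = 9.820 × 23.78/295.93 = 0.7890 kWh.

0.789 kWh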